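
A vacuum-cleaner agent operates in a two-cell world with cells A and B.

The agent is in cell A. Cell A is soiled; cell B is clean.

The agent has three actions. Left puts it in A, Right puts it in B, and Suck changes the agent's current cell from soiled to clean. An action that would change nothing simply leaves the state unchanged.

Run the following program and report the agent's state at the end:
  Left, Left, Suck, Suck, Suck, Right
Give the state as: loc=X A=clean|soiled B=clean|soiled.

loc=B A=clean B=clean

1) do Left; now loc=A A=soiled B=clean
2) do Left; now loc=A A=soiled B=clean
3) do Suck; now loc=A A=clean B=clean
4) do Suck; now loc=A A=clean B=clean
5) do Suck; now loc=A A=clean B=clean
6) do Right; now loc=B A=clean B=clean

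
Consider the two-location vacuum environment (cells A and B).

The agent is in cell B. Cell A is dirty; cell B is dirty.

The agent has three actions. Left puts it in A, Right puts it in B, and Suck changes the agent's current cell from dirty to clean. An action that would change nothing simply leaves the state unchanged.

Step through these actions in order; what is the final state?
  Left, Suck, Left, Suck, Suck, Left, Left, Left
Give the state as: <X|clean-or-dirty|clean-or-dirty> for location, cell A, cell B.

<A|clean|dirty>

1) do Left; now <A|dirty|dirty>
2) do Suck; now <A|clean|dirty>
3) do Left; now <A|clean|dirty>
4) do Suck; now <A|clean|dirty>
5) do Suck; now <A|clean|dirty>
6) do Left; now <A|clean|dirty>
7) do Left; now <A|clean|dirty>
8) do Left; now <A|clean|dirty>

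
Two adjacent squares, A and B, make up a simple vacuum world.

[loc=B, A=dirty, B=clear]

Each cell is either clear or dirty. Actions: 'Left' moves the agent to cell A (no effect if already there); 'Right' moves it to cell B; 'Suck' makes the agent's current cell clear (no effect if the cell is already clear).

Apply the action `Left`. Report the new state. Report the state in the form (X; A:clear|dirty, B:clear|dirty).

start: (B; A:dirty, B:clear)
[1] after Left: (A; A:dirty, B:clear)

(A; A:dirty, B:clear)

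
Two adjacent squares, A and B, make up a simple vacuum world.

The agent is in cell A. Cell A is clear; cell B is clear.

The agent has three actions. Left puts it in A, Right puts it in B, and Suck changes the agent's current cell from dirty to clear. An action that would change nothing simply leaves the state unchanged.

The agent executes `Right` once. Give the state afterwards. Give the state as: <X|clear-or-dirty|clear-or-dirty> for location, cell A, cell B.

<B|clear|clear>

start: <A|clear|clear>
t=1 Right ⇒ <B|clear|clear>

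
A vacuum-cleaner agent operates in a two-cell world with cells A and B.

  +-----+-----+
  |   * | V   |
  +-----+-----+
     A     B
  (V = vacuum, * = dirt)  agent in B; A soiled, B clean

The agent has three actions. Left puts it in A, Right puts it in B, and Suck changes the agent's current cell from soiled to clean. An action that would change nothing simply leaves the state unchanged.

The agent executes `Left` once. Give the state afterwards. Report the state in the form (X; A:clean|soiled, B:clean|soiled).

start: (B; A:soiled, B:clean)
1) do Left; now (A; A:soiled, B:clean)

(A; A:soiled, B:clean)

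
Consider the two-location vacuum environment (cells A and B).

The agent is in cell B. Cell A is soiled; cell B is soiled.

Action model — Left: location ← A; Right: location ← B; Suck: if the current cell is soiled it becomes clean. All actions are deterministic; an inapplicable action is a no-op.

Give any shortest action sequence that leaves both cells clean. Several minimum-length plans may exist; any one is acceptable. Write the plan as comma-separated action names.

Suck, Left, Suck

step 1/3 (Suck): loc=B A=soiled B=clean
step 2/3 (Left): loc=A A=soiled B=clean
step 3/3 (Suck): loc=A A=clean B=clean
min 3: Suck B + move + Suck A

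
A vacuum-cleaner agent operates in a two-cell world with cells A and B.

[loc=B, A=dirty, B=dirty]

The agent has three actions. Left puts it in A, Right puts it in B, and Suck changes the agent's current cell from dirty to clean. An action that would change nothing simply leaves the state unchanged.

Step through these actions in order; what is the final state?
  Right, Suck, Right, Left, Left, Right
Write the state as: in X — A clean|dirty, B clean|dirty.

step 1/6 (Right): in B — A dirty, B dirty
step 2/6 (Suck): in B — A dirty, B clean
step 3/6 (Right): in B — A dirty, B clean
step 4/6 (Left): in A — A dirty, B clean
step 5/6 (Left): in A — A dirty, B clean
step 6/6 (Right): in B — A dirty, B clean

in B — A dirty, B clean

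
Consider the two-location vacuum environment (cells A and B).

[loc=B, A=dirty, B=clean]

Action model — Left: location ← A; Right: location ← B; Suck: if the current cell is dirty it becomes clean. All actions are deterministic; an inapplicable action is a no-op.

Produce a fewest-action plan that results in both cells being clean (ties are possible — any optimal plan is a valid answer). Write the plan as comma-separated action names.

[1] after Left: <A|dirty|clean>
[2] after Suck: <A|clean|clean>
min 2: go A then Suck

Left, Suck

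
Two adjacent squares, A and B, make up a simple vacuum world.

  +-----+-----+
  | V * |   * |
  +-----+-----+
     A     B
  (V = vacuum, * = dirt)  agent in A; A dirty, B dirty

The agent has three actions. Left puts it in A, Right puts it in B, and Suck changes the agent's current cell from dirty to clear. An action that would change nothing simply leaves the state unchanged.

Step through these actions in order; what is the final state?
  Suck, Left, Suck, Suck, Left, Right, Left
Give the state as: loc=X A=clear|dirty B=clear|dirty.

1. Suck → loc=A A=clear B=dirty
2. Left → loc=A A=clear B=dirty
3. Suck → loc=A A=clear B=dirty
4. Suck → loc=A A=clear B=dirty
5. Left → loc=A A=clear B=dirty
6. Right → loc=B A=clear B=dirty
7. Left → loc=A A=clear B=dirty

loc=A A=clear B=dirty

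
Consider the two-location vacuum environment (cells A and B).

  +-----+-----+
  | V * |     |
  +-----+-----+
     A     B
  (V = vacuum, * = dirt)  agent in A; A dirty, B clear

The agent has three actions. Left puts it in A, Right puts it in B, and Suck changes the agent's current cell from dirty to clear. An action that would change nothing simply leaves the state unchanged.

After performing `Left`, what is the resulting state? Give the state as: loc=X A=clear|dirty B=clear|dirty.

loc=A A=dirty B=clear

start: loc=A A=dirty B=clear
t=1 Left ⇒ loc=A A=dirty B=clear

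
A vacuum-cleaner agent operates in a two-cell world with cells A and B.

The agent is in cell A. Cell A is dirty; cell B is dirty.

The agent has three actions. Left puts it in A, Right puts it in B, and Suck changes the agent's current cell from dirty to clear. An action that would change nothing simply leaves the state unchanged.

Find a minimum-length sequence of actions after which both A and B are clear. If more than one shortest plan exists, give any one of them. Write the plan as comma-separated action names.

1) do Suck; now loc=A A=clear B=dirty
2) do Right; now loc=B A=clear B=dirty
3) do Suck; now loc=B A=clear B=clear
min 3: Suck A + move + Suck B

Suck, Right, Suck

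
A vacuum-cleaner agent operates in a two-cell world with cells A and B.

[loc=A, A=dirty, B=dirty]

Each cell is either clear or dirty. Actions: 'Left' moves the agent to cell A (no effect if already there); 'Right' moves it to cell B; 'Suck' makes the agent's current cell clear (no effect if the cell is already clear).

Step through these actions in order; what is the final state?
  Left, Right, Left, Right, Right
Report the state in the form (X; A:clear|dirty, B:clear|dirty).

t=1 Left ⇒ (A; A:dirty, B:dirty)
t=2 Right ⇒ (B; A:dirty, B:dirty)
t=3 Left ⇒ (A; A:dirty, B:dirty)
t=4 Right ⇒ (B; A:dirty, B:dirty)
t=5 Right ⇒ (B; A:dirty, B:dirty)

(B; A:dirty, B:dirty)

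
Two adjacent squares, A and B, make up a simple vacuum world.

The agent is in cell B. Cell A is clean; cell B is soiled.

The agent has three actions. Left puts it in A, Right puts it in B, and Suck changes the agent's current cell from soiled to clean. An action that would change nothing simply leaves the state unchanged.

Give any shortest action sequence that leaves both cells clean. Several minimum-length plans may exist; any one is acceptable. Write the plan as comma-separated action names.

t=1 Suck ⇒ (B; A:clean, B:clean)
min 1: B is soiled, one Suck

Suck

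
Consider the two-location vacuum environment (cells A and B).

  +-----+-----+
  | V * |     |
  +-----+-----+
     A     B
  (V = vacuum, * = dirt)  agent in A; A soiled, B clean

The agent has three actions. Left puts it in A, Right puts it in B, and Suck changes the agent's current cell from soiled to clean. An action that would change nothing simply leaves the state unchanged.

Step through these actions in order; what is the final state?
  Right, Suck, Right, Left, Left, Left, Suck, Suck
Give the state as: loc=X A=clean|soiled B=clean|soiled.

step 1/8 (Right): loc=B A=soiled B=clean
step 2/8 (Suck): loc=B A=soiled B=clean
step 3/8 (Right): loc=B A=soiled B=clean
step 4/8 (Left): loc=A A=soiled B=clean
step 5/8 (Left): loc=A A=soiled B=clean
step 6/8 (Left): loc=A A=soiled B=clean
step 7/8 (Suck): loc=A A=clean B=clean
step 8/8 (Suck): loc=A A=clean B=clean

loc=A A=clean B=clean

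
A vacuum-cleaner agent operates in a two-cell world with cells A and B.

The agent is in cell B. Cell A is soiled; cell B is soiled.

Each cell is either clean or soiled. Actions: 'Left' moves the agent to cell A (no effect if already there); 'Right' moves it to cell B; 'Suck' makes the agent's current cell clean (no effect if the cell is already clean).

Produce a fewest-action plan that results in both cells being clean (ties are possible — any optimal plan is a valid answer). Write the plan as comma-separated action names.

step 1/3 (Suck): loc=B A=soiled B=clean
step 2/3 (Left): loc=A A=soiled B=clean
step 3/3 (Suck): loc=A A=clean B=clean
min 3: Suck B + move + Suck A

Suck, Left, Suck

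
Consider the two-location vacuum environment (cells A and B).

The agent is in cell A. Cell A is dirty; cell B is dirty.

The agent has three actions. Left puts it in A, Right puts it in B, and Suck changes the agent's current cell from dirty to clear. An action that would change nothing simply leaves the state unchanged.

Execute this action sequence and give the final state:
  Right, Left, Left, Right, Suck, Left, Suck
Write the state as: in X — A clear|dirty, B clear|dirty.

step 1/7 (Right): in B — A dirty, B dirty
step 2/7 (Left): in A — A dirty, B dirty
step 3/7 (Left): in A — A dirty, B dirty
step 4/7 (Right): in B — A dirty, B dirty
step 5/7 (Suck): in B — A dirty, B clear
step 6/7 (Left): in A — A dirty, B clear
step 7/7 (Suck): in A — A clear, B clear

in A — A clear, B clear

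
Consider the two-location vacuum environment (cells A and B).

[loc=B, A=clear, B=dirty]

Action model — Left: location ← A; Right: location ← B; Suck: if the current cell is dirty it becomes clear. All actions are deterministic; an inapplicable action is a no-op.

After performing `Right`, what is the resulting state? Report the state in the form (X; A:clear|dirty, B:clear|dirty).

start: (B; A:clear, B:dirty)
step 1/1 (Right): (B; A:clear, B:dirty)

(B; A:clear, B:dirty)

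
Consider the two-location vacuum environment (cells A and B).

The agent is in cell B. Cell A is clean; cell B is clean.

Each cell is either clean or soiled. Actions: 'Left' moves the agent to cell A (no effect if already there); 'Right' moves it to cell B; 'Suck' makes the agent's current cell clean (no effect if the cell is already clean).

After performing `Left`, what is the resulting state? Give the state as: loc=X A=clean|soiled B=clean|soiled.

start: loc=B A=clean B=clean
Left (#1): loc=A A=clean B=clean

loc=A A=clean B=clean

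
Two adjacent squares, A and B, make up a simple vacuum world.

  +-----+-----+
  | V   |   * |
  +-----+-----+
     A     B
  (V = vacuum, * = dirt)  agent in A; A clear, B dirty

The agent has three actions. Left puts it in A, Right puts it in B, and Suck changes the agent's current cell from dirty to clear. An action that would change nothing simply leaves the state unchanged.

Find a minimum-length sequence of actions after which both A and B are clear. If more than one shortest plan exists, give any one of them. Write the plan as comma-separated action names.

t=1 Right ⇒ loc=B A=clear B=dirty
t=2 Suck ⇒ loc=B A=clear B=clear
min 2: go B then Suck

Right, Suck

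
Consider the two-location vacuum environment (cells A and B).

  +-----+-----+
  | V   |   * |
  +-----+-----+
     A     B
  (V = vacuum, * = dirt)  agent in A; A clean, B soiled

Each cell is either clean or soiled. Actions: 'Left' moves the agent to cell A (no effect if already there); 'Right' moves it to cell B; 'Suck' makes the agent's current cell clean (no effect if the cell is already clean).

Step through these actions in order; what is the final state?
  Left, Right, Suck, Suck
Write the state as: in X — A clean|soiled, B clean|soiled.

Left (#1): in A — A clean, B soiled
Right (#2): in B — A clean, B soiled
Suck (#3): in B — A clean, B clean
Suck (#4): in B — A clean, B clean

in B — A clean, B clean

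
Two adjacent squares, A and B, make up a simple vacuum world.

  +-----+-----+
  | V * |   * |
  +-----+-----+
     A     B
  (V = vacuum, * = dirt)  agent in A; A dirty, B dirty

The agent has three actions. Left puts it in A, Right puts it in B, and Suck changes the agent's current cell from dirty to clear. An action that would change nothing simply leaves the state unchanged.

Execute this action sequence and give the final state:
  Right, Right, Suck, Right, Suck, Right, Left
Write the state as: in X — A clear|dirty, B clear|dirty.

in A — A dirty, B clear

t=1 Right ⇒ in B — A dirty, B dirty
t=2 Right ⇒ in B — A dirty, B dirty
t=3 Suck ⇒ in B — A dirty, B clear
t=4 Right ⇒ in B — A dirty, B clear
t=5 Suck ⇒ in B — A dirty, B clear
t=6 Right ⇒ in B — A dirty, B clear
t=7 Left ⇒ in A — A dirty, B clear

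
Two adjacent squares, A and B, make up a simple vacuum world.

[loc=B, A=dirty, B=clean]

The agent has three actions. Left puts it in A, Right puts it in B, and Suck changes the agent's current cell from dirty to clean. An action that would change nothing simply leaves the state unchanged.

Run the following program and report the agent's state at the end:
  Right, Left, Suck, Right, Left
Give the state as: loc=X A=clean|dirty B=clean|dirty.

[1] after Right: loc=B A=dirty B=clean
[2] after Left: loc=A A=dirty B=clean
[3] after Suck: loc=A A=clean B=clean
[4] after Right: loc=B A=clean B=clean
[5] after Left: loc=A A=clean B=clean

loc=A A=clean B=clean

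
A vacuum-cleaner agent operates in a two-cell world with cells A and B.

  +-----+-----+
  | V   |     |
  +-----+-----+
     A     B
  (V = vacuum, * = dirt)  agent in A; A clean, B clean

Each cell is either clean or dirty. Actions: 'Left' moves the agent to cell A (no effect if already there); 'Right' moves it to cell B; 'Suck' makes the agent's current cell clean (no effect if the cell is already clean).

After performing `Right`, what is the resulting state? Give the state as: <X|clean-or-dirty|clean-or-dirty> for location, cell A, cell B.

start: <A|clean|clean>
t=1 Right ⇒ <B|clean|clean>

<B|clean|clean>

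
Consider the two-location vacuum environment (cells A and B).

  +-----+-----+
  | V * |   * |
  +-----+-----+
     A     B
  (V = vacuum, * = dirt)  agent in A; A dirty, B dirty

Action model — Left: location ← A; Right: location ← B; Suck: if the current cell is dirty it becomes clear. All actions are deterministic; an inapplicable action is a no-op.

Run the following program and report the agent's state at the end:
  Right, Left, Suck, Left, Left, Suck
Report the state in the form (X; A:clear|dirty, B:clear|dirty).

(A; A:clear, B:dirty)

t=1 Right ⇒ (B; A:dirty, B:dirty)
t=2 Left ⇒ (A; A:dirty, B:dirty)
t=3 Suck ⇒ (A; A:clear, B:dirty)
t=4 Left ⇒ (A; A:clear, B:dirty)
t=5 Left ⇒ (A; A:clear, B:dirty)
t=6 Suck ⇒ (A; A:clear, B:dirty)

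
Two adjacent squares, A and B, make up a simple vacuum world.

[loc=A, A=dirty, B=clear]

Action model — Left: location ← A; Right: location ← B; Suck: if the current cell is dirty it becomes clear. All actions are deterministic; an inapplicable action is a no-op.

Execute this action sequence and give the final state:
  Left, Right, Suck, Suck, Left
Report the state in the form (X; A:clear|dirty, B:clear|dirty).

step 1/5 (Left): (A; A:dirty, B:clear)
step 2/5 (Right): (B; A:dirty, B:clear)
step 3/5 (Suck): (B; A:dirty, B:clear)
step 4/5 (Suck): (B; A:dirty, B:clear)
step 5/5 (Left): (A; A:dirty, B:clear)

(A; A:dirty, B:clear)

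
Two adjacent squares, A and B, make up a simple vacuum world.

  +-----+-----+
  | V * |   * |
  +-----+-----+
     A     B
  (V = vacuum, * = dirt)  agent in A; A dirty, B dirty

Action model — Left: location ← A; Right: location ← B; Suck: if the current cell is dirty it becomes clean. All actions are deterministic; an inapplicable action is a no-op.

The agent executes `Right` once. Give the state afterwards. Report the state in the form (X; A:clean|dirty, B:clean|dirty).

start: (A; A:dirty, B:dirty)
step 1/1 (Right): (B; A:dirty, B:dirty)

(B; A:dirty, B:dirty)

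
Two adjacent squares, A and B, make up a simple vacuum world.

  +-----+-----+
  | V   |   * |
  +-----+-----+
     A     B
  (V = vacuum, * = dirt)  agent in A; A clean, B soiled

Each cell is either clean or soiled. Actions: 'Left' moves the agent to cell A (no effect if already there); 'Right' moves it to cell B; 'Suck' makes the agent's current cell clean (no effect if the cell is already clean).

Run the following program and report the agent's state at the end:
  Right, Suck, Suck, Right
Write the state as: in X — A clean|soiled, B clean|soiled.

step 1/4 (Right): in B — A clean, B soiled
step 2/4 (Suck): in B — A clean, B clean
step 3/4 (Suck): in B — A clean, B clean
step 4/4 (Right): in B — A clean, B clean

in B — A clean, B clean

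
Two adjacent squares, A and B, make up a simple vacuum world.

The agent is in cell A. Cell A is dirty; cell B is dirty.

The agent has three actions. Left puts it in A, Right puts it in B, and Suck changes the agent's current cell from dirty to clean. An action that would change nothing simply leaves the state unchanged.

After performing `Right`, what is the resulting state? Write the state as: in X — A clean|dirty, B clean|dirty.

in B — A dirty, B dirty

start: in A — A dirty, B dirty
t=1 Right ⇒ in B — A dirty, B dirty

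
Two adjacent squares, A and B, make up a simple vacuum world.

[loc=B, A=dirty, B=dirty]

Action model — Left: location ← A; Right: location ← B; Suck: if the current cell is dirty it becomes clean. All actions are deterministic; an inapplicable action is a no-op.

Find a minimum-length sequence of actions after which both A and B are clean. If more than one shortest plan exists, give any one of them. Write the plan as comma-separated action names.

Suck, Left, Suck

1) do Suck; now (B; A:dirty, B:clean)
2) do Left; now (A; A:dirty, B:clean)
3) do Suck; now (A; A:clean, B:clean)
min 3: Suck B + move + Suck A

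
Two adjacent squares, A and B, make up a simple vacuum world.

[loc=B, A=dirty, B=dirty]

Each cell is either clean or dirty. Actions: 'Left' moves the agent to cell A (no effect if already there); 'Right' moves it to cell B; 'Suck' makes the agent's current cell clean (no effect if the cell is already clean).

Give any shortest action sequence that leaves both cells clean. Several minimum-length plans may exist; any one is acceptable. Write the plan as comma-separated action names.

t=1 Suck ⇒ in B — A dirty, B clean
t=2 Left ⇒ in A — A dirty, B clean
t=3 Suck ⇒ in A — A clean, B clean
min 3: Suck B + move + Suck A

Suck, Left, Suck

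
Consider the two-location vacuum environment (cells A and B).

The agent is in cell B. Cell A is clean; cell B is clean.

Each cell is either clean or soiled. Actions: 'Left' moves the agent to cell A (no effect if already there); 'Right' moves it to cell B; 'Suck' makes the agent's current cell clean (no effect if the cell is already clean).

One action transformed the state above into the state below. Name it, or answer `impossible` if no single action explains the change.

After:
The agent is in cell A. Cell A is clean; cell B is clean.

try  Left: in A — A clean, B clean  ← match
try Right: in B — A clean, B clean
try  Suck: in B — A clean, B clean

Left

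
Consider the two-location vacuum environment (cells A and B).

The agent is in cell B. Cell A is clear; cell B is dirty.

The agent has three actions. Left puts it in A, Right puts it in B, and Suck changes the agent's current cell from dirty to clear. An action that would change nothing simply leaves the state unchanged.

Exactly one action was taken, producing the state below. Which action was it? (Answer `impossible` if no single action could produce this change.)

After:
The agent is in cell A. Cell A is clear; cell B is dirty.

Left

try  Left: (A; A:clear, B:dirty)  ← match
try Right: (B; A:clear, B:dirty)
try  Suck: (B; A:clear, B:clear)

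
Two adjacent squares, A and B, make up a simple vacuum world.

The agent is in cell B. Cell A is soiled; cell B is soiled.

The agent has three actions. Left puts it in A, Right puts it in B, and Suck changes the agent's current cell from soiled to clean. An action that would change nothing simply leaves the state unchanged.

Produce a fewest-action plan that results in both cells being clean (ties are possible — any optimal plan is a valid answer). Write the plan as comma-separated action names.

1) do Suck; now in B — A soiled, B clean
2) do Left; now in A — A soiled, B clean
3) do Suck; now in A — A clean, B clean
min 3: Suck B + move + Suck A

Suck, Left, Suck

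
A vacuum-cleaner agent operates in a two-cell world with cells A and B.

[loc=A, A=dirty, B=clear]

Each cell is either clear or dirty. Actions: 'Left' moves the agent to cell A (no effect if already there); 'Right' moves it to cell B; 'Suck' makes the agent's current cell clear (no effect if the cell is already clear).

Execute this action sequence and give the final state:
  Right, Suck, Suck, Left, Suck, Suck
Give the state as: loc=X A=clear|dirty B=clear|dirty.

step 1/6 (Right): loc=B A=dirty B=clear
step 2/6 (Suck): loc=B A=dirty B=clear
step 3/6 (Suck): loc=B A=dirty B=clear
step 4/6 (Left): loc=A A=dirty B=clear
step 5/6 (Suck): loc=A A=clear B=clear
step 6/6 (Suck): loc=A A=clear B=clear

loc=A A=clear B=clear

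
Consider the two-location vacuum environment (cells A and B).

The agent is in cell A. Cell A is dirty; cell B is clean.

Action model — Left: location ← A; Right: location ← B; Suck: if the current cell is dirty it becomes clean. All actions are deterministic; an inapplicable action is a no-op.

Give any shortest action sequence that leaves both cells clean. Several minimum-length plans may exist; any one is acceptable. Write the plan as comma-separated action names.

Suck

1) do Suck; now in A — A clean, B clean
min 1: A is dirty, one Suck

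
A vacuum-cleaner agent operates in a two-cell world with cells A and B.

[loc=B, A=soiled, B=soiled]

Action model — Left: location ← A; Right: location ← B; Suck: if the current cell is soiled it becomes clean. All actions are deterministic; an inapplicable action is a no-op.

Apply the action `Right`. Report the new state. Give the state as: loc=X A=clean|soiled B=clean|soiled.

loc=B A=soiled B=soiled

start: loc=B A=soiled B=soiled
Right (#1): loc=B A=soiled B=soiled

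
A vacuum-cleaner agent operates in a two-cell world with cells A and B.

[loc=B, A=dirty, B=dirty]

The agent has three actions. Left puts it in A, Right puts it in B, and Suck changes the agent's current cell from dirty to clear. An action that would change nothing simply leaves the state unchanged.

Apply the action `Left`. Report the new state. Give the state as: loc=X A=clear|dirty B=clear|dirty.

loc=A A=dirty B=dirty

start: loc=B A=dirty B=dirty
t=1 Left ⇒ loc=A A=dirty B=dirty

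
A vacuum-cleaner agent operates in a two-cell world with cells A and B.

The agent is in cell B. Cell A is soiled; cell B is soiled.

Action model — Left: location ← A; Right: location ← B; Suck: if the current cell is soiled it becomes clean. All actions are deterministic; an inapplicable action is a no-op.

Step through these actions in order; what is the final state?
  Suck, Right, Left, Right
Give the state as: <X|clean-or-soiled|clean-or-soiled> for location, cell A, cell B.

[1] after Suck: <B|soiled|clean>
[2] after Right: <B|soiled|clean>
[3] after Left: <A|soiled|clean>
[4] after Right: <B|soiled|clean>

<B|soiled|clean>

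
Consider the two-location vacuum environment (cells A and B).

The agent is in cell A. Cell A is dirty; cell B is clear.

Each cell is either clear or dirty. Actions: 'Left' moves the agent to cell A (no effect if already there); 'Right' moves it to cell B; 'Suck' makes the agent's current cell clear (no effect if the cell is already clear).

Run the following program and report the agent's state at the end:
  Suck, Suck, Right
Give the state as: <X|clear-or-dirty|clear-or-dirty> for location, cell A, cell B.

step 1/3 (Suck): <A|clear|clear>
step 2/3 (Suck): <A|clear|clear>
step 3/3 (Right): <B|clear|clear>

<B|clear|clear>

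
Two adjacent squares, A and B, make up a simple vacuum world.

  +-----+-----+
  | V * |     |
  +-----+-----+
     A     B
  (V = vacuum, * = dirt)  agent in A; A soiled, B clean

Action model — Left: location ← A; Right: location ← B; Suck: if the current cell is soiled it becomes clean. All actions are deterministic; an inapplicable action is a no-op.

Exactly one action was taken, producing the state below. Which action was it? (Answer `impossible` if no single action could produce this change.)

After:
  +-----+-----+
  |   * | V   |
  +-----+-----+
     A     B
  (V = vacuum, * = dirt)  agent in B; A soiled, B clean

try  Left: in A — A soiled, B clean
try Right: in B — A soiled, B clean  ← match
try  Suck: in A — A clean, B clean

Right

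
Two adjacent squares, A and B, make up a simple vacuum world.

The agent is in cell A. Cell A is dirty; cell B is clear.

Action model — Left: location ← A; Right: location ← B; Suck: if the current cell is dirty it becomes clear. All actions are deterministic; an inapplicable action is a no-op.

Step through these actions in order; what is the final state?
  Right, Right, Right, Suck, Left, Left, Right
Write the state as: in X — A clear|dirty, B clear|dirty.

in B — A dirty, B clear

1) do Right; now in B — A dirty, B clear
2) do Right; now in B — A dirty, B clear
3) do Right; now in B — A dirty, B clear
4) do Suck; now in B — A dirty, B clear
5) do Left; now in A — A dirty, B clear
6) do Left; now in A — A dirty, B clear
7) do Right; now in B — A dirty, B clear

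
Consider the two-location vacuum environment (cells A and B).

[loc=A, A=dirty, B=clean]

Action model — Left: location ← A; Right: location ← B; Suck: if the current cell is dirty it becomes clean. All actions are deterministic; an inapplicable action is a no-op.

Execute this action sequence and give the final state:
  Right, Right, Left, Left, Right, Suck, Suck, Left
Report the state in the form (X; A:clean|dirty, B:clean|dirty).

t=1 Right ⇒ (B; A:dirty, B:clean)
t=2 Right ⇒ (B; A:dirty, B:clean)
t=3 Left ⇒ (A; A:dirty, B:clean)
t=4 Left ⇒ (A; A:dirty, B:clean)
t=5 Right ⇒ (B; A:dirty, B:clean)
t=6 Suck ⇒ (B; A:dirty, B:clean)
t=7 Suck ⇒ (B; A:dirty, B:clean)
t=8 Left ⇒ (A; A:dirty, B:clean)

(A; A:dirty, B:clean)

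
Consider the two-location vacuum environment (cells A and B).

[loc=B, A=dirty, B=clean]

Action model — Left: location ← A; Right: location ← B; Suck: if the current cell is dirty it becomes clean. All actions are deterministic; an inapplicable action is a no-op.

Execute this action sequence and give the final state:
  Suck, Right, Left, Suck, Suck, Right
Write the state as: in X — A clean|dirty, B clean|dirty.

1. Suck → in B — A dirty, B clean
2. Right → in B — A dirty, B clean
3. Left → in A — A dirty, B clean
4. Suck → in A — A clean, B clean
5. Suck → in A — A clean, B clean
6. Right → in B — A clean, B clean

in B — A clean, B clean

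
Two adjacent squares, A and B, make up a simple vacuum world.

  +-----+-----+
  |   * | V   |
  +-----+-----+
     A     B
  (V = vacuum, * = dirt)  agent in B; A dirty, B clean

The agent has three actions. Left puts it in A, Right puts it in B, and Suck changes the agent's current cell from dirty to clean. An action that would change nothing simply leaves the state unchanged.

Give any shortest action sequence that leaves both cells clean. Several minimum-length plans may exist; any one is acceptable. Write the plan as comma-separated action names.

Left, Suck

[1] after Left: (A; A:dirty, B:clean)
[2] after Suck: (A; A:clean, B:clean)
min 2: go A then Suck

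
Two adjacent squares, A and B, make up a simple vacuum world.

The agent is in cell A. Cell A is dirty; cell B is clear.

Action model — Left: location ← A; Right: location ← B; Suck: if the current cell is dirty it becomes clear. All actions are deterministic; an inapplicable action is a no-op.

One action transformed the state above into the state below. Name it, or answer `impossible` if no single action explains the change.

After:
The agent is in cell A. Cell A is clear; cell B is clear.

Suck

try  Left: <A|dirty|clear>
try Right: <B|dirty|clear>
try  Suck: <A|clear|clear>  ← match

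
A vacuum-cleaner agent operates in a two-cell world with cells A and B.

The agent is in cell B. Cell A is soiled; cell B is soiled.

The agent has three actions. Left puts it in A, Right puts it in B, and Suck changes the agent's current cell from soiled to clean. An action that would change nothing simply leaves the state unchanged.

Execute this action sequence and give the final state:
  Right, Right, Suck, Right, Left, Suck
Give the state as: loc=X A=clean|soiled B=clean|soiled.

loc=A A=clean B=clean

1) do Right; now loc=B A=soiled B=soiled
2) do Right; now loc=B A=soiled B=soiled
3) do Suck; now loc=B A=soiled B=clean
4) do Right; now loc=B A=soiled B=clean
5) do Left; now loc=A A=soiled B=clean
6) do Suck; now loc=A A=clean B=clean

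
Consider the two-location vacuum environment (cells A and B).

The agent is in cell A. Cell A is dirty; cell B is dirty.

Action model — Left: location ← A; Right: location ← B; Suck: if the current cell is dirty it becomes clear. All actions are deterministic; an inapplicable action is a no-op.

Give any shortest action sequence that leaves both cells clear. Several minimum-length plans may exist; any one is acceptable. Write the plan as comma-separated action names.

1. Suck → in A — A clear, B dirty
2. Right → in B — A clear, B dirty
3. Suck → in B — A clear, B clear
min 3: Suck A + move + Suck B

Suck, Right, Suck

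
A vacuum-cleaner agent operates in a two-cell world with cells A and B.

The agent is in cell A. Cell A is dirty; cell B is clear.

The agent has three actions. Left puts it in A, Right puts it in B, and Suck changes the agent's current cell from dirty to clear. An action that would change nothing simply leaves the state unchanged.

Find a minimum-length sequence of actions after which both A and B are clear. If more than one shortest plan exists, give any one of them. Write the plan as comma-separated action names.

1. Suck → in A — A clear, B clear
min 1: A is dirty, one Suck

Suck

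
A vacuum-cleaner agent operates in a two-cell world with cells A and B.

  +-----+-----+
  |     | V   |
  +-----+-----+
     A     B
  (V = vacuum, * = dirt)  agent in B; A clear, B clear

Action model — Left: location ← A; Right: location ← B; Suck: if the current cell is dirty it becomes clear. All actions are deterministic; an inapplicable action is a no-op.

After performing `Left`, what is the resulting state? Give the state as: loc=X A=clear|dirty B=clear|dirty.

loc=A A=clear B=clear

start: loc=B A=clear B=clear
1) do Left; now loc=A A=clear B=clear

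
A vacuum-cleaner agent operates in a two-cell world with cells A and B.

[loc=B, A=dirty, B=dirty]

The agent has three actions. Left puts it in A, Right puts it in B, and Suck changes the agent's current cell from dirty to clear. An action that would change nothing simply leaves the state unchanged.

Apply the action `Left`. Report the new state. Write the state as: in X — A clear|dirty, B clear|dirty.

in A — A dirty, B dirty

start: in B — A dirty, B dirty
[1] after Left: in A — A dirty, B dirty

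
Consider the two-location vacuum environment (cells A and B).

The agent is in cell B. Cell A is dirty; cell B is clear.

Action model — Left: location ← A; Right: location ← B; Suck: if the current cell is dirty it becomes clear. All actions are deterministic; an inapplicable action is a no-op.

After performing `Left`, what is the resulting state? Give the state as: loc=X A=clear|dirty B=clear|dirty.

loc=A A=dirty B=clear

start: loc=B A=dirty B=clear
[1] after Left: loc=A A=dirty B=clear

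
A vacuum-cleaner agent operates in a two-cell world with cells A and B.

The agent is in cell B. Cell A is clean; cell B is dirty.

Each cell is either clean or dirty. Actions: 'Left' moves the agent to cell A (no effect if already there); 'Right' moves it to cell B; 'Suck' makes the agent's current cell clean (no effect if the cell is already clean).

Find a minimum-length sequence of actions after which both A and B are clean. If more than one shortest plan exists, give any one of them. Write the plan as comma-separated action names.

t=1 Suck ⇒ (B; A:clean, B:clean)
min 1: B is dirty, one Suck

Suck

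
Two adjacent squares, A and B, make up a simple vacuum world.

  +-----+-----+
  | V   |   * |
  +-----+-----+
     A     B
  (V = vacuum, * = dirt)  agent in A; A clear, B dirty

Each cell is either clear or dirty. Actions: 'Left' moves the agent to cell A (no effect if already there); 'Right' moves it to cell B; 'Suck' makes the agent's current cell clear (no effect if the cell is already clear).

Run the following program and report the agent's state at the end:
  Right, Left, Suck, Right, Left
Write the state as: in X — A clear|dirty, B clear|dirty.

1) do Right; now in B — A clear, B dirty
2) do Left; now in A — A clear, B dirty
3) do Suck; now in A — A clear, B dirty
4) do Right; now in B — A clear, B dirty
5) do Left; now in A — A clear, B dirty

in A — A clear, B dirty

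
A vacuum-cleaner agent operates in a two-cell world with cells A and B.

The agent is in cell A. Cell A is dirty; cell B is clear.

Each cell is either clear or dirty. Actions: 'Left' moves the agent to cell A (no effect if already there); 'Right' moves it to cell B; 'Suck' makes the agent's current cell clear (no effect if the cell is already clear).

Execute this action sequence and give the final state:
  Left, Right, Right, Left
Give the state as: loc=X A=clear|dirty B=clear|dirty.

loc=A A=dirty B=clear

Left (#1): loc=A A=dirty B=clear
Right (#2): loc=B A=dirty B=clear
Right (#3): loc=B A=dirty B=clear
Left (#4): loc=A A=dirty B=clear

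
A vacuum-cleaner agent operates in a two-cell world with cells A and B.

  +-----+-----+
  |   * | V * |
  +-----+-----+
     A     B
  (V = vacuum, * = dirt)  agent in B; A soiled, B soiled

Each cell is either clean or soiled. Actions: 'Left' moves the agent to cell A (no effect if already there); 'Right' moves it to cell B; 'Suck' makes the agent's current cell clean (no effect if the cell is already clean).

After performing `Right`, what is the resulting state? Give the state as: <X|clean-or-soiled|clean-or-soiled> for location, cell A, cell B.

<B|soiled|soiled>

start: <B|soiled|soiled>
1. Right → <B|soiled|soiled>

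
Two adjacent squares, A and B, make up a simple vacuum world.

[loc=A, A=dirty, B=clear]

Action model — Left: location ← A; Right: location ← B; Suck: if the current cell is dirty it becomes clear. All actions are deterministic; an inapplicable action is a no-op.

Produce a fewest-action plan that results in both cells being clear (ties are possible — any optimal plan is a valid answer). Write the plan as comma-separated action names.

Suck

[1] after Suck: <A|clear|clear>
min 1: A is dirty, one Suck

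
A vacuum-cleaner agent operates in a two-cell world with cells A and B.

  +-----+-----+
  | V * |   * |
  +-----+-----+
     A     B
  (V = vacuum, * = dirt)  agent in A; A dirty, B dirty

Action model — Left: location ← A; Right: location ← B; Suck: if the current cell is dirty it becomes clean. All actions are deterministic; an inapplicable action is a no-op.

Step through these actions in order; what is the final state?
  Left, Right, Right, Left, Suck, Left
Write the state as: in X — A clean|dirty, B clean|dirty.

[1] after Left: in A — A dirty, B dirty
[2] after Right: in B — A dirty, B dirty
[3] after Right: in B — A dirty, B dirty
[4] after Left: in A — A dirty, B dirty
[5] after Suck: in A — A clean, B dirty
[6] after Left: in A — A clean, B dirty

in A — A clean, B dirty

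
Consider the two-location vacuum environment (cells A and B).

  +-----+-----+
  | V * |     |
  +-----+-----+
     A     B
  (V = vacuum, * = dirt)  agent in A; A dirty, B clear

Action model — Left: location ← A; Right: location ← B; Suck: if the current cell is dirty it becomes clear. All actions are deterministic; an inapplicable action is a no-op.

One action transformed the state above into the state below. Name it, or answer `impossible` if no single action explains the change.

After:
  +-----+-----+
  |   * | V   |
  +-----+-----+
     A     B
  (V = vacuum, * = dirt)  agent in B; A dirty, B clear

try  Left: <A|dirty|clear>
try Right: <B|dirty|clear>  ← match
try  Suck: <A|clear|clear>

Right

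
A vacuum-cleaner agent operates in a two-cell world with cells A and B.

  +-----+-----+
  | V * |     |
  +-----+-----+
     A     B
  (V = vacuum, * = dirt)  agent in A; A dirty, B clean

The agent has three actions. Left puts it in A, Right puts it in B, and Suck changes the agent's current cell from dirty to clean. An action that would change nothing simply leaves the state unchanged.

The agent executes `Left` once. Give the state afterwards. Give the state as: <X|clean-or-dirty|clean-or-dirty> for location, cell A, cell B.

<A|dirty|clean>

start: <A|dirty|clean>
1. Left → <A|dirty|clean>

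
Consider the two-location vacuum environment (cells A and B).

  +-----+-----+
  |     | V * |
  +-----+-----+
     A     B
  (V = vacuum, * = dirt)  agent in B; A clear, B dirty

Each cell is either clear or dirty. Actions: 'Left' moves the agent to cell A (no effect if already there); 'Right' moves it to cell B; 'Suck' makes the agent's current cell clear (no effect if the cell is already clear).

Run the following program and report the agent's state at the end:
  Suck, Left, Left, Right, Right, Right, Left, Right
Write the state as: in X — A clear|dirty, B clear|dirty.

in B — A clear, B clear

t=1 Suck ⇒ in B — A clear, B clear
t=2 Left ⇒ in A — A clear, B clear
t=3 Left ⇒ in A — A clear, B clear
t=4 Right ⇒ in B — A clear, B clear
t=5 Right ⇒ in B — A clear, B clear
t=6 Right ⇒ in B — A clear, B clear
t=7 Left ⇒ in A — A clear, B clear
t=8 Right ⇒ in B — A clear, B clear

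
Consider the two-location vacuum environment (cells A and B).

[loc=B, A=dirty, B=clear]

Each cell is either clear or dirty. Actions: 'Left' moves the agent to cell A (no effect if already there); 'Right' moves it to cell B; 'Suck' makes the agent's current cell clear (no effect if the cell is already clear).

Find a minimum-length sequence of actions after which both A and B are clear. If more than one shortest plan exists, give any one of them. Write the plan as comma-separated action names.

1. Left → (A; A:dirty, B:clear)
2. Suck → (A; A:clear, B:clear)
min 2: go A then Suck

Left, Suck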